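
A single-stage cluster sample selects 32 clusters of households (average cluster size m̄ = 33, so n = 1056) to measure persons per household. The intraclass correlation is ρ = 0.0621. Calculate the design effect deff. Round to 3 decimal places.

deff = 1 + (33 − 1)·0.0621 = 1 + 1.9872 = 2.9872.

2.987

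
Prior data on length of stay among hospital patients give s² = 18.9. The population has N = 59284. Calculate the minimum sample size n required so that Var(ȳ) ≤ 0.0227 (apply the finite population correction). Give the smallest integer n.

Without fpc, n₀ = s²/D = 18.9/0.0227 = 832.5991.
With fpc, (1 − n/N)·s²/n ≤ D requires n ≥ n₀/(1 + n₀/N) = 832.5991/(1 + 832.5991/59284) = 821.0678.
Rounding up, n = 822.

822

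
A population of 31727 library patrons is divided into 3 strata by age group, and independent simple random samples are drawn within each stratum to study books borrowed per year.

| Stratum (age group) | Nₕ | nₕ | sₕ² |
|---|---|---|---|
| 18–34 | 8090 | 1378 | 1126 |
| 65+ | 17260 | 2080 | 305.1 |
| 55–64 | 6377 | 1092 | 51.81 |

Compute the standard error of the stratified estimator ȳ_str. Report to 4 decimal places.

Var(ȳ_str) = Σₕ Wₕ²(1 − fₕ)sₕ²/nₕ with Wₕ = Nₕ/N, N = 31727.
18–34: Wₕ = 0.25498787; term = 0.25498787²·(1 − 0.17033375)·1126/1378 = 0.044078989.
65+: Wₕ = 0.54401614; term = 0.54401614²·(1 − 0.12050985)·305.1/2080 = 0.03817978.
55–64: Wₕ = 0.20099600; term = 0.20099600²·(1 − 0.17124040)·51.81/1092 = 0.0015885261.
Sum = 0.083847295.
SE = √(0.083847295) = 0.2896.

0.2896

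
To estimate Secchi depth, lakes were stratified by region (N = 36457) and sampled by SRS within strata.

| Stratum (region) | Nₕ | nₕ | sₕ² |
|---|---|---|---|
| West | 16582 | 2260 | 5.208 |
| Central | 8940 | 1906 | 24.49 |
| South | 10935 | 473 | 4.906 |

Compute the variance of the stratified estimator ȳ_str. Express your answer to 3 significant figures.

0.00191

Var(ȳ_str) = Σₕ Wₕ²(1 − fₕ)sₕ²/nₕ with Wₕ = Nₕ/N, N = 36457.
West: Wₕ = 0.45483721; term = 0.45483721²·(1 − 0.13629237)·5.208/2260 = 4.1175726 × 10^-4.
Central: Wₕ = 0.24522040; term = 0.24522040²·(1 − 0.21319911)·24.49/1906 = 6.0791648 × 10^-4.
South: Wₕ = 0.29994240; term = 0.29994240²·(1 − 0.04325560)·4.906/473 = 8.9276684 × 10^-4.
Sum = 0.0019124406.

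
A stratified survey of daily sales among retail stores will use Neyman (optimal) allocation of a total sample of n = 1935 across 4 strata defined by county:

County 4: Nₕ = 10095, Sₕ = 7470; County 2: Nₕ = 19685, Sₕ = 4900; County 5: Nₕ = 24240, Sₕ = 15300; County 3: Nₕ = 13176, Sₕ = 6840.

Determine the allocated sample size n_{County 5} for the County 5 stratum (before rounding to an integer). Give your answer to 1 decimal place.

Neyman allocation: nₕ = n·NₕSₕ / Σⱼ NⱼSⱼ.
Σ NⱼSⱼ = 10095·7470 + 19685·4900 + 24240·15300 + 13176·6840 = 6.3286199 × 10^8.
n_{County 5} = 1935·24240·15300 / (6.3286199 × 10^8) = 1134.0.

1134.0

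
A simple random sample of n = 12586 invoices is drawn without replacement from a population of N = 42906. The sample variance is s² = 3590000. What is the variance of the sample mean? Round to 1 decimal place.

201.6

Under SRS without replacement, Var(ȳ) = (1 − f)·s²/n with f = n/N = 12586/42906 = 0.29333893.
Var(ȳ) = (1 − 0.29333893)·3590000/12586 = 0.70666107·285.23757 = 201.56628.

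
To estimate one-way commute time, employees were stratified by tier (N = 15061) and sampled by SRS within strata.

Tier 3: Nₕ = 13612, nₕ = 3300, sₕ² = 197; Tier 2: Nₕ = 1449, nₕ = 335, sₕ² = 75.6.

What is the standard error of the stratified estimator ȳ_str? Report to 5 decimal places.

Var(ȳ_str) = Σₕ Wₕ²(1 − fₕ)sₕ²/nₕ with Wₕ = Nₕ/N, N = 15061.
Tier 3: Wₕ = 0.90379125; term = 0.90379125²·(1 − 0.24243315)·197/3300 = 0.036941074.
Tier 2: Wₕ = 0.09620875; term = 0.09620875²·(1 − 0.23119393)·75.6/335 = 0.0016059165.
Sum = 0.038546991.
SE = √(0.038546991) = 0.19633.

0.19633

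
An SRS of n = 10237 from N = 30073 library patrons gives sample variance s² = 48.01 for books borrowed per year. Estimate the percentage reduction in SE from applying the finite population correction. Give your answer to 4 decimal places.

18.7845

f = n/N = 10237/30073 = 0.34040501.
SE_no-fpc = √(s²/n) = 0.068482483; SE_fpc = √((1−f)s²/n) = 0.055618359.
Ratio = √(1−f) = 0.81215453. Reduction = 100·(1 − 0.81215453) = 18.7845%.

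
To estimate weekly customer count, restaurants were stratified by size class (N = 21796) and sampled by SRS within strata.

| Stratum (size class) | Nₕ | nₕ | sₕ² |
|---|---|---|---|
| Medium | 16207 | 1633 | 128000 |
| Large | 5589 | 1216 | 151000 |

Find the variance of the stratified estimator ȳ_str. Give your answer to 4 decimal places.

Var(ȳ_str) = Σₕ Wₕ²(1 − fₕ)sₕ²/nₕ with Wₕ = Nₕ/N, N = 21796.
Medium: Wₕ = 0.74357680; term = 0.74357680²·(1 − 0.10075893)·128000/1633 = 38.9719.
Large: Wₕ = 0.25642320; term = 0.25642320²·(1 − 0.21757023)·151000/1216 = 6.3885656.
Sum = 45.360466.

45.3605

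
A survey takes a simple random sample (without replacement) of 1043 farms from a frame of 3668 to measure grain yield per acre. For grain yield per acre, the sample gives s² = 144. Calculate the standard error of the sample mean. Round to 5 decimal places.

0.31433

Under SRS without replacement, Var(ȳ) = (1 − f)·s²/n with f = n/N = 1043/3668 = 0.28435115.
Var(ȳ) = (1 − 0.28435115)·144/1043 = 0.71564885·0.13806328 = 0.098804828.
SE(ȳ) = √(0.098804828) = 0.31433.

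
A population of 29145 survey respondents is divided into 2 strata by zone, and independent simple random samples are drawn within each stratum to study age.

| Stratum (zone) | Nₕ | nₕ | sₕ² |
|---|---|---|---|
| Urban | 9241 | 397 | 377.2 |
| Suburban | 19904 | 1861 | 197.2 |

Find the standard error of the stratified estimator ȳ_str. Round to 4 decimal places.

0.3691

Var(ȳ_str) = Σₕ Wₕ²(1 − fₕ)sₕ²/nₕ with Wₕ = Nₕ/N, N = 29145.
Urban: Wₕ = 0.31706982; term = 0.31706982²·(1 − 0.04296072)·377.2/397 = 0.091415694.
Suburban: Wₕ = 0.68293018; term = 0.68293018²·(1 − 0.09349879)·197.2/1861 = 0.044800363.
Sum = 0.13621606.
SE = √(0.13621606) = 0.3691.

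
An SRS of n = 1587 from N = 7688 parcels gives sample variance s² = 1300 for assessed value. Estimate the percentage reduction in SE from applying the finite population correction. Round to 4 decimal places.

f = n/N = 1587/7688 = 0.20642560.
SE_no-fpc = √(s²/n) = 0.90507217; SE_fpc = √((1−f)s²/n) = 0.80626357.
Ratio = √(1−f) = 0.89082793. Reduction = 100·(1 − 0.89082793) = 10.9172%.

10.9172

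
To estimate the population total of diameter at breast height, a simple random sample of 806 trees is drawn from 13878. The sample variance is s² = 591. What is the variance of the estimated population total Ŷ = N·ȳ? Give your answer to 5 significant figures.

1.3302 × 10^8

Var(Ŷ) = N²·Var(ȳ) = N²·(1 − n/N)·s²/n.
f = 806/13878 = 0.05807753; Var(ȳ) = 0.94192247·591/806 = 0.69066523.
Var(Ŷ) = 13878² · 0.69066523 = 1.3302135 × 10^8.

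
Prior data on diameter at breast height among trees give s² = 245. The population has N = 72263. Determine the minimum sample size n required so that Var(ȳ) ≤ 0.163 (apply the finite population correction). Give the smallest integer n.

1473

Without fpc, n₀ = s²/D = 245/0.163 = 1503.0675.
With fpc, (1 − n/N)·s²/n ≤ D requires n ≥ n₀/(1 + n₀/N) = 1503.0675/(1 + 1503.0675/72263) = 1472.4408.
Rounding up, n = 1473.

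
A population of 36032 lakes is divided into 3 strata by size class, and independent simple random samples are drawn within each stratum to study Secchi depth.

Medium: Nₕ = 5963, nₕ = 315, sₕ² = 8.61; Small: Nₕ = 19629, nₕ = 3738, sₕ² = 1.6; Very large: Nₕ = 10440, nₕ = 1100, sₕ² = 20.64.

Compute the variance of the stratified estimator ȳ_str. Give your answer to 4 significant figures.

0.002221

Var(ȳ_str) = Σₕ Wₕ²(1 − fₕ)sₕ²/nₕ with Wₕ = Nₕ/N, N = 36032.
Medium: Wₕ = 0.16549179; term = 0.16549179²·(1 − 0.05282576)·8.61/315 = 7.0904754 × 10^-4.
Small: Wₕ = 0.54476576; term = 0.54476576²·(1 − 0.19043252)·1.6/3738 = 1.0283794 × 10^-4.
Very large: Wₕ = 0.28974245; term = 0.28974245²·(1 − 0.10536398)·20.64/1100 = 0.0014092487.
Sum = 0.0022211342.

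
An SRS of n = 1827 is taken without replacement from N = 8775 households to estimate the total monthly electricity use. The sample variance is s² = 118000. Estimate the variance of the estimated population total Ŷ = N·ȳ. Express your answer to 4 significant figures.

Var(Ŷ) = N²·Var(ȳ) = N²·(1 − n/N)·s²/n.
f = 1827/8775 = 0.20820513; Var(ȳ) = 0.79179487·118000/1827 = 51.139461.
Var(Ŷ) = 8775² · 51.139461 = 3.9377705 × 10^9.

3.938 × 10^9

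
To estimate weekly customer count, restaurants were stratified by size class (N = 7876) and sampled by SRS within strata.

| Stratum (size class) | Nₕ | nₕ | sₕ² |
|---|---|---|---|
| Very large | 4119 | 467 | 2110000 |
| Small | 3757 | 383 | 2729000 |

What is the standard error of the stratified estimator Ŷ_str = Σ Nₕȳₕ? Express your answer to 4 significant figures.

Var(Ŷ_str) = Σₕ Nₕ²(1 − fₕ)sₕ²/nₕ.
Very large: 4119²·(1 − 467/4119)·2110000/467 = 6.796544 × 10^10.
Small: 3757²·(1 − 383/3757)·2729000/383 = 9.0321478 × 10^10.
Sum = 1.5828692 × 10^11.
SE = √(1.5828692 × 10^11) = 397900.

397900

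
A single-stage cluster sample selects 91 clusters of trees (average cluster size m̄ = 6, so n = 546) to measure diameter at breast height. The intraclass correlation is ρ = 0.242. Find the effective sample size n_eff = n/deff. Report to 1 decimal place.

deff = 1 + (6 − 1)·0.242 = 1 + 1.21 = 2.21.
n_eff = 546 / 2.21 = 247.1.

247.1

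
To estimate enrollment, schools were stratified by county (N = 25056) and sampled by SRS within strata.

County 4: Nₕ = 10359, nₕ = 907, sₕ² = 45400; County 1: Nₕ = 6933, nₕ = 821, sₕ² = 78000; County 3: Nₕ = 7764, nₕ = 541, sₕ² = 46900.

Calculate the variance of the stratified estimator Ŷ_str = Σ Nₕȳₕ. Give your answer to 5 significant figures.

1.3788 × 10^10

Var(Ŷ_str) = Σₕ Nₕ²(1 − fₕ)sₕ²/nₕ.
County 4: 10359²·(1 − 907/10359)·45400/907 = 4.901061 × 10^9.
County 1: 6933²·(1 − 821/6933)·78000/821 = 4.0258352 × 10^9.
County 3: 7764²·(1 − 541/7764)·46900/541 = 4.8615944 × 10^9.
Sum = 1.3788491 × 10^10.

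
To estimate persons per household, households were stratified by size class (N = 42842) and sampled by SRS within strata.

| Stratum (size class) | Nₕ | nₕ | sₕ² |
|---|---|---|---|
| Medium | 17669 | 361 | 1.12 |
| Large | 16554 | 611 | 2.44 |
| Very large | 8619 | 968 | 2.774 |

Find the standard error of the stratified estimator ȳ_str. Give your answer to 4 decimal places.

Var(ȳ_str) = Σₕ Wₕ²(1 − fₕ)sₕ²/nₕ with Wₕ = Nₕ/N, N = 42842.
Medium: Wₕ = 0.41242239; term = 0.41242239²·(1 − 0.02043126)·1.12/361 = 5.1692818 × 10^-4.
Large: Wₕ = 0.38639653; term = 0.38639653²·(1 − 0.03690951)·2.44/611 = 5.7422506 × 10^-4.
Very large: Wₕ = 0.20118108; term = 0.20118108²·(1 − 0.11231001)·2.774/968 = 1.0295957 × 10^-4.
Sum = 0.0011941128.
SE = √(0.0011941128) = 0.0346.

0.0346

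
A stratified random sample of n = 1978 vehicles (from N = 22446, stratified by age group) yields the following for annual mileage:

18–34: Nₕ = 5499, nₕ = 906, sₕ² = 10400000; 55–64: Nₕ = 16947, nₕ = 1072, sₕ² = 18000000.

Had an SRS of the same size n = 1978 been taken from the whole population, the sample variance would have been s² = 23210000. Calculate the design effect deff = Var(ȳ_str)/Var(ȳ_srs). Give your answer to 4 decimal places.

Var(ȳ_str) = Σ Wₕ²(1−fₕ)sₕ²/nₕ with Wₕ = Nₕ/22446:
  18–34: (5499/22446)²·(1−906/5499)·10400000/906 = 575.44973
  55–64: (16947/22446)²·(1−1072/16947)·18000000/1072 = 8966.1576
  → Var(ȳ_str) = 9541.6073.
Var(ȳ_srs) = (1 − 1978/22446)·23210000/1978 = 10700.038.
deff = 9541.6073 / 10700.038 = 0.8917.

0.8917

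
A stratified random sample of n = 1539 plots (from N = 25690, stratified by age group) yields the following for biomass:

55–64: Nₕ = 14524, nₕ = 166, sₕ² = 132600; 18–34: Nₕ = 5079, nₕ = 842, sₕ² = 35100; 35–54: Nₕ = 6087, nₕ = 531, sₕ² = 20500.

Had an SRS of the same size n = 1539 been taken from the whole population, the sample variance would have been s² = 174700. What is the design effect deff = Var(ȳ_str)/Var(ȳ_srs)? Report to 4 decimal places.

2.3964

Var(ȳ_str) = Σ Wₕ²(1−fₕ)sₕ²/nₕ with Wₕ = Nₕ/25690:
  55–64: (14524/25690)²·(1−166/14524)·132600/166 = 252.39888
  18–34: (5079/25690)²·(1−842/5079)·35100/842 = 1.359263
  35–54: (6087/25690)²·(1−531/6087)·20500/531 = 1.9783206
  → Var(ȳ_str) = 255.73646.
Var(ȳ_srs) = (1 − 1539/25690)·174700/1539 = 106.71496.
deff = 255.73646 / 106.71496 = 2.3964.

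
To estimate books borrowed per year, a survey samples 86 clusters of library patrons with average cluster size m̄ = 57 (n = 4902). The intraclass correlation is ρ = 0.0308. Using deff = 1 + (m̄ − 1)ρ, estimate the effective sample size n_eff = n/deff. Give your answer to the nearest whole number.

1799

deff = 1 + (57 − 1)·0.0308 = 1 + 1.7248 = 2.7248.
n_eff = 4902 / 2.7248 = 1799.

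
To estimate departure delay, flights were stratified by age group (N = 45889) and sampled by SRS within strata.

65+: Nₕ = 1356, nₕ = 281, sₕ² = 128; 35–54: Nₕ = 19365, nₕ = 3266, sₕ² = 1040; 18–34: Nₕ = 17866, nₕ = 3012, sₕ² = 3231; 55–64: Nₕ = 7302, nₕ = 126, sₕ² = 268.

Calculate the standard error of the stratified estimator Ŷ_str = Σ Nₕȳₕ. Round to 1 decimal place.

Var(Ŷ_str) = Σₕ Nₕ²(1 − fₕ)sₕ²/nₕ.
65+: 1356²·(1 − 281/1356)·128/281 = 664005.69.
35–54: 19365²·(1 − 3266/19365)·1040/3266 = 9.9273552 × 10^7.
18–34: 17866²·(1 − 3012/17866)·3231/3012 = 2.8467724 × 10^8.
55–64: 7302²·(1 − 126/7302)·268/126 = 1.1145216 × 10^8.
Sum = 4.9606696 × 10^8.
SE = √(4.9606696 × 10^8) = 22272.6.

22272.6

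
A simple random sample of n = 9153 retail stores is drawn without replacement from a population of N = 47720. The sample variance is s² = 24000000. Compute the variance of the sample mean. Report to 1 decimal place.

Under SRS without replacement, Var(ȳ) = (1 − f)·s²/n with f = n/N = 9153/47720 = 0.19180637.
Var(ȳ) = (1 − 0.19180637)·24000000/9153 = 0.80819363·2622.0911 = 2119.1573.

2119.2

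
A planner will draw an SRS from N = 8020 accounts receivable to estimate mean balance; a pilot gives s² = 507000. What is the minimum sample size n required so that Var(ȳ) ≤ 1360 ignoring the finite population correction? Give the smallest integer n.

Without fpc, n₀ = s²/D = 507000/1360 = 372.7941.
Rounding up, n = 373.

373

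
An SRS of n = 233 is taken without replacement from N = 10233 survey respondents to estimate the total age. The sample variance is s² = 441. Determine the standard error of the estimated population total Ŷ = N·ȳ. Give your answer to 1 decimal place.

13916.9

Var(Ŷ) = N²·Var(ȳ) = N²·(1 − n/N)·s²/n.
f = 233/10233 = 0.02276947; Var(ȳ) = 0.97723053·441/233 = 1.849608.
Var(Ŷ) = 10233² · 1.849608 = 1.9368039 × 10^8.
SE(Ŷ) = √(1.9368039 × 10^8) = 13916.9.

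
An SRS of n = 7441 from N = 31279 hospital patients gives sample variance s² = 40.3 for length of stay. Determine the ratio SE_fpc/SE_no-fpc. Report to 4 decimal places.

f = n/N = 7441/31279 = 0.23789124.
SE_no-fpc = √(s²/n) = 0.073593062; SE_fpc = √((1−f)s²/n) = 0.06424589.
Ratio = √(1−f) = 0.87298841.

0.8730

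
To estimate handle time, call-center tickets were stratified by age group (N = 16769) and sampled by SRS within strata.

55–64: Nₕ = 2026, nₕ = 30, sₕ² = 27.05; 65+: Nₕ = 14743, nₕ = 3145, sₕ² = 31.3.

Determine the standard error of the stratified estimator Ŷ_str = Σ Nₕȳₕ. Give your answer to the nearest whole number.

Var(Ŷ_str) = Σₕ Nₕ²(1 − fₕ)sₕ²/nₕ.
55–64: 2026²·(1 − 30/2026)·27.05/30 = 3.6462462 × 10^6.
65+: 14743²·(1 − 3145/14743)·31.3/3145 = 1.7017378 × 10^6.
Sum = 5.347984 × 10^6.
SE = √(5.347984 × 10^6) = 2313.

2313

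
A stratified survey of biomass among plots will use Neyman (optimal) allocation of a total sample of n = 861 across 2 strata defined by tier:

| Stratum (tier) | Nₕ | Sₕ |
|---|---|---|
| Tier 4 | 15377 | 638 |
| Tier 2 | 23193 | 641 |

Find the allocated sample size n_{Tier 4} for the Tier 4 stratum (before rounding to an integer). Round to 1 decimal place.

Neyman allocation: nₕ = n·NₕSₕ / Σⱼ NⱼSⱼ.
Σ NⱼSⱼ = 15377·638 + 23193·641 = 2.4677239 × 10^7.
n_{Tier 4} = 861·15377·638 / (2.4677239 × 10^7) = 342.3.

342.3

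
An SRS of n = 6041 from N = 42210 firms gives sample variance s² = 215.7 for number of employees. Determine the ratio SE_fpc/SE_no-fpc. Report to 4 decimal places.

0.9257

f = n/N = 6041/42210 = 0.14311774.
SE_no-fpc = √(s²/n) = 0.18896034; SE_fpc = √((1−f)s²/n) = 0.17491668.
Ratio = √(1−f) = 0.92567935.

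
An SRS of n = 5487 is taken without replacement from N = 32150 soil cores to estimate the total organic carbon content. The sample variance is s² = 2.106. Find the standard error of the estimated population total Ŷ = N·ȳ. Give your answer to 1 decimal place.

Var(Ŷ) = N²·Var(ȳ) = N²·(1 − n/N)·s²/n.
f = 5487/32150 = 0.17066874; Var(ȳ) = 0.82933126·2.106/5487 = 3.1831085 × 10^-4.
Var(Ŷ) = 32150² · (3.1831085 × 10^-4) = 329013.26.
SE(Ŷ) = √(329013.26) = 573.6.

573.6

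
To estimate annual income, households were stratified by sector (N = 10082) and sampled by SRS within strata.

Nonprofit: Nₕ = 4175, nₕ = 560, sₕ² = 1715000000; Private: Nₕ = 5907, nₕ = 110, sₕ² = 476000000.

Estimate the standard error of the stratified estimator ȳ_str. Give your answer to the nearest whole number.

Var(ȳ_str) = Σₕ Wₕ²(1 − fₕ)sₕ²/nₕ with Wₕ = Nₕ/N, N = 10082.
Nonprofit: Wₕ = 0.41410434; term = 0.41410434²·(1 − 0.13413174)·1715000000/560 = 454723.6.
Private: Wₕ = 0.58589566; term = 0.58589566²·(1 − 0.01862197)·476000000/110 = 1.4577772 × 10^6.
Sum = 1.9125008 × 10^6.
SE = √(1.9125008 × 10^6) = 1383.

1383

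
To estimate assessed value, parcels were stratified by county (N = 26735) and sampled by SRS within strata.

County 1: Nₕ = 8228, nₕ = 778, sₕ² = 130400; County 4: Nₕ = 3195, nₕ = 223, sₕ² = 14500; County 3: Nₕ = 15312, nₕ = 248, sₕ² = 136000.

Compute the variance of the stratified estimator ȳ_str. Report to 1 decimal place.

Var(ȳ_str) = Σₕ Wₕ²(1 − fₕ)sₕ²/nₕ with Wₕ = Nₕ/N, N = 26735.
County 1: Wₕ = 0.30776136; term = 0.30776136²·(1 − 0.09455518)·130400/778 = 14.374349.
County 4: Wₕ = 0.11950627; term = 0.11950627²·(1 − 0.06979656)·14500/223 = 0.86381836.
County 3: Wₕ = 0.57273237; term = 0.57273237²·(1 − 0.01619645)·136000/248 = 176.96977.
Sum = 192.20794.

192.2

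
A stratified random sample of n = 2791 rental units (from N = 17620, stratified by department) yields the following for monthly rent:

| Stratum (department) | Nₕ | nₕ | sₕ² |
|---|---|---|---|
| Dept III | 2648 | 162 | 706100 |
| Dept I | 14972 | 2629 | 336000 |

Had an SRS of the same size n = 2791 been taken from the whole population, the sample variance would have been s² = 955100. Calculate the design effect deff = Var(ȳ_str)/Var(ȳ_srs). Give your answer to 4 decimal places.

Var(ȳ_str) = Σ Wₕ²(1−fₕ)sₕ²/nₕ with Wₕ = Nₕ/17620:
  Dept III: (2648/17620)²·(1−162/2648)·706100/162 = 92.41841
  Dept I: (14972/17620)²·(1−2629/14972)·336000/2629 = 76.074206
  → Var(ȳ_str) = 168.49262.
Var(ȳ_srs) = (1 − 2791/17620)·955100/2791 = 288.00165.
deff = 168.49262 / 288.00165 = 0.5850.

0.5850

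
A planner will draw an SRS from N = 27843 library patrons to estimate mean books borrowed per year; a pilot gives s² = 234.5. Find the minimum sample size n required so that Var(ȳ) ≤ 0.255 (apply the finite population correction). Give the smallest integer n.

891

Without fpc, n₀ = s²/D = 234.5/0.255 = 919.6078.
With fpc, (1 − n/N)·s²/n ≤ D requires n ≥ n₀/(1 + n₀/N) = 919.6078/(1 + 919.6078/27843) = 890.2058.
Rounding up, n = 891.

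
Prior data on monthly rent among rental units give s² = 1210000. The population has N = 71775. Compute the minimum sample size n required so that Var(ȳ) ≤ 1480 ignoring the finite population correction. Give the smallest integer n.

818

Without fpc, n₀ = s²/D = 1210000/1480 = 817.5676.
Rounding up, n = 818.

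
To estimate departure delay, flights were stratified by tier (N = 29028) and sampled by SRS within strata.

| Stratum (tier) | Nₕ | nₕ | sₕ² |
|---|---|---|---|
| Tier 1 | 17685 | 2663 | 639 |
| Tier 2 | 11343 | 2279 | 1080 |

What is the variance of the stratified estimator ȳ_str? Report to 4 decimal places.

0.1335

Var(ȳ_str) = Σₕ Wₕ²(1 − fₕ)sₕ²/nₕ with Wₕ = Nₕ/N, N = 29028.
Tier 1: Wₕ = 0.60923936; term = 0.60923936²·(1 − 0.15057959)·639/2663 = 0.075653371.
Tier 2: Wₕ = 0.39076064; term = 0.39076064²·(1 − 0.20091687)·1080/2279 = 0.057821989.
Sum = 0.13347536.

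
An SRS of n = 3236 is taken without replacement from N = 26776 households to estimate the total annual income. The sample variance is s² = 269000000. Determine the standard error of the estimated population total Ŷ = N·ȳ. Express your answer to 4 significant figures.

Var(Ŷ) = N²·Var(ȳ) = N²·(1 − n/N)·s²/n.
f = 3236/26776 = 0.12085450; Var(ȳ) = 0.87914550·269000000/3236 = 73081.008.
Var(Ŷ) = 26776² · 73081.008 = 5.2395734 × 10^13.
SE(Ŷ) = √(5.2395734 × 10^13) = 7.238 × 10^6.

7.238 × 10^6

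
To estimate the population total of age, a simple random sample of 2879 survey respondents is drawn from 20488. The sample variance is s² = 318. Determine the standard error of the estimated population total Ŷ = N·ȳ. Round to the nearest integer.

Var(Ŷ) = N²·Var(ȳ) = N²·(1 − n/N)·s²/n.
f = 2879/20488 = 0.14052128; Var(ȳ) = 0.85947872·318/2879 = 0.094933738.
Var(Ŷ) = 20488² · 0.094933738 = 3.984921 × 10^7.
SE(Ŷ) = √(3.984921 × 10^7) = 6313.

6313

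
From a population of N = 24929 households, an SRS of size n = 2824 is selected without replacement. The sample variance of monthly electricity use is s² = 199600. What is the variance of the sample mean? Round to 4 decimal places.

62.6731

Under SRS without replacement, Var(ȳ) = (1 − f)·s²/n with f = n/N = 2824/24929 = 0.11328172.
Var(ȳ) = (1 − 0.11328172)·199600/2824 = 0.88671828·70.679887 = 62.673148.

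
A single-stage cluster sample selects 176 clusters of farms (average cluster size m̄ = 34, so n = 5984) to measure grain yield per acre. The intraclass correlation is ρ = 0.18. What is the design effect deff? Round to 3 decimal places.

deff = 1 + (34 − 1)·0.18 = 1 + 5.94 = 6.94.

6.940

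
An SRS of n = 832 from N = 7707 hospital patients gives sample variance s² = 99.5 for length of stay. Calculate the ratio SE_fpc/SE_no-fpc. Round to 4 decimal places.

f = n/N = 832/7707 = 0.10795381.
SE_no-fpc = √(s²/n) = 0.34581982; SE_fpc = √((1−f)s²/n) = 0.32662058.
Ratio = √(1−f) = 0.94448197.

0.9445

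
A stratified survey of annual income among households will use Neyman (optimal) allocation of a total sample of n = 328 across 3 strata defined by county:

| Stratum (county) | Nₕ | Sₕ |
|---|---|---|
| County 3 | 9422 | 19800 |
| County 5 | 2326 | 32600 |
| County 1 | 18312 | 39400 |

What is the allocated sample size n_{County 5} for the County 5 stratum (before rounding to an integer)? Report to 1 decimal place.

25.3

Neyman allocation: nₕ = n·NₕSₕ / Σⱼ NⱼSⱼ.
Σ NⱼSⱼ = 9422·19800 + 2326·32600 + 18312·39400 = 9.83876 × 10^8.
n_{County 5} = 328·2326·32600 / (9.83876 × 10^8) = 25.3.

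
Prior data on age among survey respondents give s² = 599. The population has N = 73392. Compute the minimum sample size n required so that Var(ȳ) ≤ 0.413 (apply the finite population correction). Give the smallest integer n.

Without fpc, n₀ = s²/D = 599/0.413 = 1450.3632.
With fpc, (1 − n/N)·s²/n ≤ D requires n ≥ n₀/(1 + n₀/N) = 1450.3632/(1 + 1450.3632/73392) = 1422.2567.
Rounding up, n = 1423.

1423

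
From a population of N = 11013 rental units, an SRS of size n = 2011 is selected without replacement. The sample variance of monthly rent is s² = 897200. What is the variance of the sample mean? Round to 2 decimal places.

Under SRS without replacement, Var(ȳ) = (1 − f)·s²/n with f = n/N = 2011/11013 = 0.18260238.
Var(ȳ) = (1 − 0.18260238)·897200/2011 = 0.81739762·446.1462 = 364.67884.

364.68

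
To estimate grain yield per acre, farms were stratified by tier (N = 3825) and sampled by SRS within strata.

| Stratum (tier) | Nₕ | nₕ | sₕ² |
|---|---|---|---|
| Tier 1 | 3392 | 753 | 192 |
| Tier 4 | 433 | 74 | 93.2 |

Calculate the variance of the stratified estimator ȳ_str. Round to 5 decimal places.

0.16939

Var(ȳ_str) = Σₕ Wₕ²(1 − fₕ)sₕ²/nₕ with Wₕ = Nₕ/N, N = 3825.
Tier 1: Wₕ = 0.88679739; term = 0.88679739²·(1 − 0.22199292)·192/753 = 0.15600503.
Tier 4: Wₕ = 0.11320261; term = 0.11320261²·(1 − 0.17090069)·93.2/74 = 0.013381465.
Sum = 0.1693865.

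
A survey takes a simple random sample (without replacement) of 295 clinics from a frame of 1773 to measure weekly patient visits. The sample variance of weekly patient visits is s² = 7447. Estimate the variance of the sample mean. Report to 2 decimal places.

Under SRS without replacement, Var(ȳ) = (1 − f)·s²/n with f = n/N = 295/1773 = 0.16638466.
Var(ȳ) = (1 − 0.16638466)·7447/295 = 0.83361534·25.244068 = 21.043842.

21.04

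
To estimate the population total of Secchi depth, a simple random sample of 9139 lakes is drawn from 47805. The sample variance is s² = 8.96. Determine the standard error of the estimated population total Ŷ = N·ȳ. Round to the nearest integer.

1346

Var(Ŷ) = N²·Var(ȳ) = N²·(1 − n/N)·s²/n.
f = 9139/47805 = 0.19117247; Var(ȳ) = 0.80882753·8.96/9139 = 7.9298552 × 10^-4.
Var(Ŷ) = 47805² · (7.9298552 × 10^-4) = 1.8122241 × 10^6.
SE(Ŷ) = √(1.8122241 × 10^6) = 1346.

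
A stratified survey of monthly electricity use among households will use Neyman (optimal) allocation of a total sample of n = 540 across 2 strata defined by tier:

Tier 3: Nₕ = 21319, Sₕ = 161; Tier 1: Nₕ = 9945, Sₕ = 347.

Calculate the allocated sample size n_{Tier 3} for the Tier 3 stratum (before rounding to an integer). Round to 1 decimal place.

Neyman allocation: nₕ = n·NₕSₕ / Σⱼ NⱼSⱼ.
Σ NⱼSⱼ = 21319·161 + 9945·347 = 6.883274 × 10^6.
n_{Tier 3} = 540·21319·161 / (6.883274 × 10^6) = 269.3.

269.3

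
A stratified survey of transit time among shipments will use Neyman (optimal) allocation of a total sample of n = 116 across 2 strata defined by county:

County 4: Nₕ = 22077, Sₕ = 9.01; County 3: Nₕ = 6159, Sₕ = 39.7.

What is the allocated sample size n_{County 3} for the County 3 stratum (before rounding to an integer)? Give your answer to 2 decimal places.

Neyman allocation: nₕ = n·NₕSₕ / Σⱼ NⱼSⱼ.
Σ NⱼSⱼ = 22077·9.01 + 6159·39.7 = 443426.07.
n_{County 3} = 116·6159·39.7 / 443426.07 = 63.96.

63.96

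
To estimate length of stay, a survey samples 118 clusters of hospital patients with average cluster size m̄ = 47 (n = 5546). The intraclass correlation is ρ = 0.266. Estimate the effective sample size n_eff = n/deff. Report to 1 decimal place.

deff = 1 + (47 − 1)·0.266 = 1 + 12.236 = 13.236.
n_eff = 5546 / 13.236 = 419.0.

419.0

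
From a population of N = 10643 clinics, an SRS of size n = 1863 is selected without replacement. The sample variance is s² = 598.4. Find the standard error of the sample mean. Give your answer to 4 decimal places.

Under SRS without replacement, Var(ȳ) = (1 − f)·s²/n with f = n/N = 1863/10643 = 0.17504463.
Var(ȳ) = (1 − 0.17504463)·598.4/1863 = 0.82495537·0.32120236 = 0.26497761.
SE(ȳ) = √(0.26497761) = 0.5148.

0.5148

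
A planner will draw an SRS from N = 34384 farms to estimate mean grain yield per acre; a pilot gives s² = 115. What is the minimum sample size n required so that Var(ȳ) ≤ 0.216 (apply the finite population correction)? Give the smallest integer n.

Without fpc, n₀ = s²/D = 115/0.216 = 532.4074.
With fpc, (1 − n/N)·s²/n ≤ D requires n ≥ n₀/(1 + n₀/N) = 532.4074/(1 + 532.4074/34384) = 524.2892.
Rounding up, n = 525.

525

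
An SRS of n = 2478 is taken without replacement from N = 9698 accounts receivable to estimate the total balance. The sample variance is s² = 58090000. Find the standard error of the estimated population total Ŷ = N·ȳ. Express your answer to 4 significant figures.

Var(Ŷ) = N²·Var(ȳ) = N²·(1 − n/N)·s²/n.
f = 2478/9698 = 0.25551660; Var(ȳ) = 0.74448340·58090000/2478 = 17452.397.
Var(Ŷ) = 9698² · 17452.397 = 1.641419 × 10^12.
SE(Ŷ) = √(1.641419 × 10^12) = 1.281 × 10^6.

1.281 × 10^6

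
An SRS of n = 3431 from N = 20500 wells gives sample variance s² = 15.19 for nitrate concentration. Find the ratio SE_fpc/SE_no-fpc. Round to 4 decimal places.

0.9125

f = n/N = 3431/20500 = 0.16736585.
SE_no-fpc = √(s²/n) = 0.066537814; SE_fpc = √((1−f)s²/n) = 0.060714949.
Ratio = √(1−f) = 0.91248789.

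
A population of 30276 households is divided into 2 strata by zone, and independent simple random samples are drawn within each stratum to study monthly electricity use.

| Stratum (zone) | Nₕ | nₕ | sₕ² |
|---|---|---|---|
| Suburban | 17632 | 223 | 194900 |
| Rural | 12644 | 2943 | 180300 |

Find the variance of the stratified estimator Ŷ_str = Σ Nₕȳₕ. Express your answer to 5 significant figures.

Var(Ŷ_str) = Σₕ Nₕ²(1 − fₕ)sₕ²/nₕ.
Suburban: 17632²·(1 − 223/17632)·194900/223 = 2.6827634 × 10^11.
Rural: 12644²·(1 − 2943/12644)·180300/2943 = 7.5146102 × 10^9.
Sum = 2.7579095 × 10^11.

2.7579 × 10^11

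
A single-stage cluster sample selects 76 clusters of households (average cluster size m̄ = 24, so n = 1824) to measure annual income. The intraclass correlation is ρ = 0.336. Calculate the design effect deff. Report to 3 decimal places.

8.728

deff = 1 + (24 − 1)·0.336 = 1 + 7.728 = 8.728.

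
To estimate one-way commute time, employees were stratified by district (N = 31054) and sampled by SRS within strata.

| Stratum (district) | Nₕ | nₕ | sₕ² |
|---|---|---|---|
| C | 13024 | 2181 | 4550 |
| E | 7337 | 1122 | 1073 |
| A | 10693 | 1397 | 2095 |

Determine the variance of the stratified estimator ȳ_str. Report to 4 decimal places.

0.5053

Var(ȳ_str) = Σₕ Wₕ²(1 − fₕ)sₕ²/nₕ with Wₕ = Nₕ/N, N = 31054.
C: Wₕ = 0.41939847; term = 0.41939847²·(1 − 0.16746007)·4550/2181 = 0.3055023.
E: Wₕ = 0.23626586; term = 0.23626586²·(1 − 0.15292354)·1073/1122 = 0.04522009.
A: Wₕ = 0.34433567; term = 0.34433567²·(1 − 0.13064622)·2095/1397 = 0.15457819.
Sum = 0.50530058.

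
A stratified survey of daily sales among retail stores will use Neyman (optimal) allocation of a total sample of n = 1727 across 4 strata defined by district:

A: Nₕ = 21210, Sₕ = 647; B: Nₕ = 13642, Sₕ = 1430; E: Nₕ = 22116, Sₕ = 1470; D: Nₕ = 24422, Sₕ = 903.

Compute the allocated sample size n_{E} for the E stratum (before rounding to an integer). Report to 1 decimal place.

639.5

Neyman allocation: nₕ = n·NₕSₕ / Σⱼ NⱼSⱼ.
Σ NⱼSⱼ = 21210·647 + 13642·1430 + 22116·1470 + 24422·903 = 8.7794516 × 10^7.
n_{E} = 1727·22116·1470 / (8.7794516 × 10^7) = 639.5.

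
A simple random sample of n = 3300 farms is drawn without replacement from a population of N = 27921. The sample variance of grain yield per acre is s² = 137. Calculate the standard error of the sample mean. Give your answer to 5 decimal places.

0.19133

Under SRS without replacement, Var(ȳ) = (1 − f)·s²/n with f = n/N = 3300/27921 = 0.11819061.
Var(ȳ) = (1 − 0.11819061)·137/3300 = 0.88180939·0.041515152 = 0.03660845.
SE(ȳ) = √(0.03660845) = 0.19133.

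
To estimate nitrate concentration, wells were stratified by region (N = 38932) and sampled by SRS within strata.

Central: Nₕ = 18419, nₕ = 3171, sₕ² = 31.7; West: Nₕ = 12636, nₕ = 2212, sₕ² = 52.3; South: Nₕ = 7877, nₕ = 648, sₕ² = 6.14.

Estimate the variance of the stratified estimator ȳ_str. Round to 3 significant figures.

0.00426

Var(ȳ_str) = Σₕ Wₕ²(1 − fₕ)sₕ²/nₕ with Wₕ = Nₕ/N, N = 38932.
Central: Wₕ = 0.47310696; term = 0.47310696²·(1 − 0.17215918)·31.7/3171 = 0.0018523733.
West: Wₕ = 0.32456591; term = 0.32456591²·(1 − 0.17505540)·52.3/2212 = 0.002054694.
South: Wₕ = 0.20232713; term = 0.20232713²·(1 − 0.08226482)·6.14/648 = 3.559746 × 10^-4.
Sum = 0.0042630419.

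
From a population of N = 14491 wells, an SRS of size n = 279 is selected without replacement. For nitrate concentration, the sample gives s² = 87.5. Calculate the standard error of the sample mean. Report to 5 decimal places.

Under SRS without replacement, Var(ȳ) = (1 − f)·s²/n with f = n/N = 279/14491 = 0.01925333.
Var(ȳ) = (1 − 0.01925333)·87.5/279 = 0.98074667·0.31362007 = 0.30758184.
SE(ȳ) = √(0.30758184) = 0.55460.

0.55460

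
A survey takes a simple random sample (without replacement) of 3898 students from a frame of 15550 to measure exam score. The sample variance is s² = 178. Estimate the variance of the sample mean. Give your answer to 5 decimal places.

Under SRS without replacement, Var(ȳ) = (1 − f)·s²/n with f = n/N = 3898/15550 = 0.25067524.
Var(ȳ) = (1 − 0.25067524)·178/3898 = 0.74932476·0.045664443 = 0.034217498.

0.03422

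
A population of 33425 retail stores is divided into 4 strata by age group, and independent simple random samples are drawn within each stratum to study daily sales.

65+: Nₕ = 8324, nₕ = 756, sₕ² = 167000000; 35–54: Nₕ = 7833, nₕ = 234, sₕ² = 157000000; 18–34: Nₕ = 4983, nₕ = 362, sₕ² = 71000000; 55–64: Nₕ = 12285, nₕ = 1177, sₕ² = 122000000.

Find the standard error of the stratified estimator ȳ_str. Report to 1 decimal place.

Var(ȳ_str) = Σₕ Wₕ²(1 − fₕ)sₕ²/nₕ with Wₕ = Nₕ/N, N = 33425.
65+: Wₕ = 0.24903515; term = 0.24903515²·(1 − 0.09082172)·167000000/756 = 12455.611.
35–54: Wₕ = 0.23434555; term = 0.23434555²·(1 − 0.02987361)·157000000/234 = 35745.842.
18–34: Wₕ = 0.14908003; term = 0.14908003²·(1 − 0.07264700)·71000000/362 = 4042.349.
55–64: Wₕ = 0.36753927; term = 0.36753927²·(1 − 0.09580790)·122000000/1177 = 12660.521.
Sum = 64904.323.
SE = √(64904.323) = 254.8.

254.8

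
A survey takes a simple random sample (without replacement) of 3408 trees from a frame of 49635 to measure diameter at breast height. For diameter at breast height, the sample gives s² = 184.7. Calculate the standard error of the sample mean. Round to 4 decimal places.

0.2247

Under SRS without replacement, Var(ȳ) = (1 − f)·s²/n with f = n/N = 3408/49635 = 0.06866123.
Var(ȳ) = (1 − 0.06866123)·184.7/3408 = 0.93133877·0.054196009 = 0.050474845.
SE(ȳ) = √(0.050474845) = 0.2247.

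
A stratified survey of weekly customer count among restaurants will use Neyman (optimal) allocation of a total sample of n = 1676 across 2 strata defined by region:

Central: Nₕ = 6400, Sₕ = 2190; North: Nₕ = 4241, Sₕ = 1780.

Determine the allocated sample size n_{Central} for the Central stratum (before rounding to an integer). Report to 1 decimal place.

Neyman allocation: nₕ = n·NₕSₕ / Σⱼ NⱼSⱼ.
Σ NⱼSⱼ = 6400·2190 + 4241·1780 = 2.156498 × 10^7.
n_{Central} = 1676·6400·2190 / (2.156498 × 10^7) = 1089.3.

1089.3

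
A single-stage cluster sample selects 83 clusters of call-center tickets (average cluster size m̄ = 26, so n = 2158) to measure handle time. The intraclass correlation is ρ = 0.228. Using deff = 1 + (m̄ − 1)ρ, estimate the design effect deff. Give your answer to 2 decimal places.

6.70

deff = 1 + (26 − 1)·0.228 = 1 + 5.7 = 6.7.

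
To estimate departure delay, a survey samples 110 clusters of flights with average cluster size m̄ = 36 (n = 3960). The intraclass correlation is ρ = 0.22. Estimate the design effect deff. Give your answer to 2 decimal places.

8.70

deff = 1 + (36 − 1)·0.22 = 1 + 7.7 = 8.7.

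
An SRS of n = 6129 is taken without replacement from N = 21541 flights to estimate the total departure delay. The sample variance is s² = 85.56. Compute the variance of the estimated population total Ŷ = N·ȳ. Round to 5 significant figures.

Var(Ŷ) = N²·Var(ȳ) = N²·(1 − n/N)·s²/n.
f = 6129/21541 = 0.28452718; Var(ȳ) = 0.71547282·85.56/6129 = 0.0099879025.
Var(Ŷ) = 21541² · 0.0099879025 = 4.6345334 × 10^6.

4.6345 × 10^6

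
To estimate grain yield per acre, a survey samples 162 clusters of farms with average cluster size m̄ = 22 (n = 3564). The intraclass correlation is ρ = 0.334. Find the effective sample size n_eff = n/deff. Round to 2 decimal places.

444.72

deff = 1 + (22 − 1)·0.334 = 1 + 7.014 = 8.014.
n_eff = 3564 / 8.014 = 444.72.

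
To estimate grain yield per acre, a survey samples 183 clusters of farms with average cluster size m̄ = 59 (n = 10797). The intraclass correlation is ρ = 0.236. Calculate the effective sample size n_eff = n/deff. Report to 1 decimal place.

deff = 1 + (59 − 1)·0.236 = 1 + 13.688 = 14.688.
n_eff = 10797 / 14.688 = 735.1.

735.1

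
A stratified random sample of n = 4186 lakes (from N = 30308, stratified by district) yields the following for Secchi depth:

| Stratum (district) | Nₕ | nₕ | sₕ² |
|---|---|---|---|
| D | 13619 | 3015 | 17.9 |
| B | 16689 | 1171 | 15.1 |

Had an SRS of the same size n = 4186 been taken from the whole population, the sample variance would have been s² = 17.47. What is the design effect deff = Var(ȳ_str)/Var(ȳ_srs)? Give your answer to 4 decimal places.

Var(ȳ_str) = Σ Wₕ²(1−fₕ)sₕ²/nₕ with Wₕ = Nₕ/30308:
  D: (13619/30308)²·(1−3015/13619)·17.9/3015 = 9.3339635 × 10^-4
  B: (16689/30308)²·(1−1171/16689)·15.1/1171 = 0.003635562
  → Var(ȳ_str) = 0.0045689584.
Var(ȳ_srs) = (1 − 4186/30308)·17.47/4186 = 0.0035970198.
deff = 0.0045689584 / 0.0035970198 = 1.2702.

1.2702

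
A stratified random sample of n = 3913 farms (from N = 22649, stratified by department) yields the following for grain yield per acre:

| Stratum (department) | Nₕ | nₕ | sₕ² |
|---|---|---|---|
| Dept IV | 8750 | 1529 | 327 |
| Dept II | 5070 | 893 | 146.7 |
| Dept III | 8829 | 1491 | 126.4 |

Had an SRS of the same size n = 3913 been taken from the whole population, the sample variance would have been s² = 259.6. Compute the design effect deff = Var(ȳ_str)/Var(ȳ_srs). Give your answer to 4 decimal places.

Var(ȳ_str) = Σ Wₕ²(1−fₕ)sₕ²/nₕ with Wₕ = Nₕ/22649:
  Dept IV: (8750/22649)²·(1−1529/8750)·327/1529 = 0.026341931
  Dept II: (5070/22649)²·(1−893/5070)·146.7/893 = 0.0067819257
  Dept III: (8829/22649)²·(1−1491/8829)·126.4/1491 = 0.010706822
  → Var(ȳ_str) = 0.043830679.
Var(ȳ_srs) = (1 − 3913/22649)·259.6/3913 = 0.054881085.
deff = 0.043830679 / 0.054881085 = 0.7986.

0.7986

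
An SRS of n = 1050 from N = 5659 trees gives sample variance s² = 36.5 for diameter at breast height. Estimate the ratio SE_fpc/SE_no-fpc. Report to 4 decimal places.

f = n/N = 1050/5659 = 0.18554515.
SE_no-fpc = √(s²/n) = 0.18644545; SE_fpc = √((1−f)s²/n) = 0.16826171.
Ratio = √(1−f) = 0.90247152.

0.9025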